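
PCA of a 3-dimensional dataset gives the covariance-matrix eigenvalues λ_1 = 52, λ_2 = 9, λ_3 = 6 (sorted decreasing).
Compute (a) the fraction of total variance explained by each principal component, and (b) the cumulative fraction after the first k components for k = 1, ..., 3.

Step 1 — total variance = trace(Sigma) = Σ λ_i = 52 + 9 + 6 = 67.

Step 2 — fraction explained by component i = λ_i / Σ λ:
  PC1: 52/67 = 0.7761
  PC2: 9/67 = 0.1343
  PC3: 6/67 = 0.0896

Step 3 — cumulative fraction after k components = (λ_1 + ... + λ_k) / Σ λ:
  k = 1: 52/67 = 0.7761
  k = 2: (52 + 9)/67 = 61/67 = 0.9104
  k = 3: (52 + 9 + 6)/67 = 67/67 = 1

Summary (fraction, with percent):

explained: PC1 0.7761 (77.61%), PC2 0.1343 (13.43%), PC3 0.0896 (8.96%);  cumulative: 0.7761, 0.9104, 1


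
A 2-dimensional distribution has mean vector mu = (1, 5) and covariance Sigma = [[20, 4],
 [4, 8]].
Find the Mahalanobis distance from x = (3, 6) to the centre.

Step 1 — centre the observation: (x - mu) = (2, 1).

Step 2 — invert Sigma. det(Sigma) = 20·8 - (4)² = 144.
  Sigma^{-1} = (1/det) · [[d, -b], [-b, a]] = [[0.0556, -0.0278],
 [-0.0278, 0.1389]].

Step 3 — form the quadratic (x - mu)^T · Sigma^{-1} · (x - mu):
  Sigma^{-1} · (x - mu) = (0.0833, 0.0833).
  (x - mu)^T · [Sigma^{-1} · (x - mu)] = (2)·(0.0833) + (1)·(0.0833) = 0.25.

Step 4 — take square root: d = √(0.25) ≈ 0.5.

d(x, mu) = √(0.25) ≈ 0.5


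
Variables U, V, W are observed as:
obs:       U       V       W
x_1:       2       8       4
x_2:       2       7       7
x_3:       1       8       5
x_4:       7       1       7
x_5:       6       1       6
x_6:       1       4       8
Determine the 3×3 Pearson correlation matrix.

Step 1 — column means:
  mean(U) = (2 + 2 + 1 + 7 + 6 + 1) / 6 = 19/6 = 3.1667
  mean(V) = (8 + 7 + 8 + 1 + 1 + 4) / 6 = 29/6 = 4.8333
  mean(W) = (4 + 7 + 5 + 7 + 6 + 8) / 6 = 37/6 = 6.1667

Step 2 — sample variances and covariances s[i,j] = (1/(n-1)) · Σ_k (x_{k,i} - mean_i) · (x_{k,j} - mean_j), with n-1 = 5:
  s[U,U] = ((-1.1667)·(-1.1667) + (-1.1667)·(-1.1667) + (-2.1667)·(-2.1667) + (3.8333)·(3.8333) + (2.8333)·(2.8333) + (-2.1667)·(-2.1667)) / 5 = 34.8333/5 = 6.9667
  s[U,V] = ((-1.1667)·(3.1667) + (-1.1667)·(2.1667) + (-2.1667)·(3.1667) + (3.8333)·(-3.8333) + (2.8333)·(-3.8333) + (-2.1667)·(-0.8333)) / 5 = -36.8333/5 = -7.3667
  s[U,W] = ((-1.1667)·(-2.1667) + (-1.1667)·(0.8333) + (-2.1667)·(-1.1667) + (3.8333)·(0.8333) + (2.8333)·(-0.1667) + (-2.1667)·(1.8333)) / 5 = 2.8333/5 = 0.5667
  s[V,V] = ((3.1667)·(3.1667) + (2.1667)·(2.1667) + (3.1667)·(3.1667) + (-3.8333)·(-3.8333) + (-3.8333)·(-3.8333) + (-0.8333)·(-0.8333)) / 5 = 54.8333/5 = 10.9667
  s[V,W] = ((3.1667)·(-2.1667) + (2.1667)·(0.8333) + (3.1667)·(-1.1667) + (-3.8333)·(0.8333) + (-3.8333)·(-0.1667) + (-0.8333)·(1.8333)) / 5 = -12.8333/5 = -2.5667
  s[W,W] = ((-2.1667)·(-2.1667) + (0.8333)·(0.8333) + (-1.1667)·(-1.1667) + (0.8333)·(0.8333) + (-0.1667)·(-0.1667) + (1.8333)·(1.8333)) / 5 = 10.8333/5 = 2.1667
  Sample standard deviations s_i = √(s[i,i]):
  s(U) = √(6.9667) = 2.6394
  s(V) = √(10.9667) = 3.3116
  s(W) = √(2.1667) = 1.472

Step 3 — r_{ij} = s_{ij} / (s_i · s_j):
  r[U,U] = 1 (diagonal).
  r[U,V] = -7.3667 / (2.6394 · 3.3116) = -7.3667 / 8.7408 = -0.8428
  r[U,W] = 0.5667 / (2.6394 · 1.472) = 0.5667 / 3.8852 = 0.1459
  r[V,V] = 1 (diagonal).
  r[V,W] = -2.5667 / (3.3116 · 1.472) = -2.5667 / 4.8745 = -0.5265
  r[W,W] = 1 (diagonal).

R is symmetric with unit diagonal. Assembling:

R = [[1, -0.8428, 0.1459],
 [-0.8428, 1, -0.5265],
 [0.1459, -0.5265, 1]]


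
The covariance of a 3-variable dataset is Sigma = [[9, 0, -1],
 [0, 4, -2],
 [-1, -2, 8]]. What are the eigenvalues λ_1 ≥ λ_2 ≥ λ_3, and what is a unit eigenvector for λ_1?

Step 1 — characteristic polynomial p(λ) = det(λI - Sigma) = λ³ - tr·λ² + c_1·λ - det, where tr = trace, c_1 = sum of the principal 2×2 minors, det = det(Sigma):
  tr = 9 + 4 + 8 = 21,
  c_1 = (9·4 - (0)²) + (9·8 - (-1)²) + (4·8 - (-2)²) = 36 + 71 + 28 = 135,
  det = 9·(4·8 - (-2)²) - (0)·((0)·8 - (-2)·(-1)) + (-1)·((0)·(-2) - 4·(-1)) = 9·(28) - (0)·(-2) + (-1)·(4) = 248.
  So p(λ) = λ³ - 21λ² + 135λ - 248.
Step 2 — look for an integer root (rational root theorem: any rational root is an integer divisor of 248). Testing λ = 8:
  p(8) = 512 - 1344 + 1080 - 248 = 0  ✓
  Dividing out (λ - 8): p(λ) = (λ - 8)(λ² - 13λ + 31).
Step 3 — remaining eigenvalues from the quadratic λ² - 13λ + 31 = 0:
  Δ = 13² - 4·31 = 169 - 124 = 45,  λ = (13 ± √45)/2 = (13 ± 6.7082)/2 ≈ 9.8541 or 3.1459.
  Sorted: λ_1 = 9.8541,  λ_2 = 8,  λ_3 = 3.1459  (check: sum = 21 = tr ✓).

Step 4 — unit eigenvector for λ_1 ≈ 9.8541: v spans the null space of (Sigma - λ_1 I), whose rows are
  r_1 = (-0.8541, 0, -1),  r_2 = (0, -5.8541, -2),  r_3 = (-1, -2, -1.8541).
  v is orthogonal to every row, so take v ∝ r_1 × r_2 = ((0)·(-2) - (-1)·(-5.8541), (-1)·(0) - (-0.8541)·(-2), (-0.8541)·(-5.8541) - (0)·(0)) ≈ (-5.8541, -1.7082, 5).
  Rescale (multiply by -1 so the first nonzero entry is positive): u = (5.8541, 1.7082, -5).
  ||u|| = √((5.8541)² + (1.7082)² + (-5)²) = √(62.1885) ≈ 7.886,  v_1 = u/||u|| ≈ (0.7423, 0.2166, -0.634) (||v_1|| = 1).

λ_1 = 9.8541,  λ_2 = 8,  λ_3 = 3.1459;  v_1 ≈ (0.7423, 0.2166, -0.634)


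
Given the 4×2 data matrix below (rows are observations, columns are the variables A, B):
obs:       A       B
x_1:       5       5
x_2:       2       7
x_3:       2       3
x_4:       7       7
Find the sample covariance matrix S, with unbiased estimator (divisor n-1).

Step 1 — column means:
  mean(A) = (5 + 2 + 2 + 7) / 4 = 16/4 = 4
  mean(B) = (5 + 7 + 3 + 7) / 4 = 22/4 = 5.5

Step 2 — sample covariance S[i,j] = (1/(n-1)) · Σ_k (x_{k,i} - mean_i) · (x_{k,j} - mean_j), with n-1 = 3.
  S[A,A] = ((1)·(1) + (-2)·(-2) + (-2)·(-2) + (3)·(3)) / 3 = 18/3 = 6
  S[A,B] = ((1)·(-0.5) + (-2)·(1.5) + (-2)·(-2.5) + (3)·(1.5)) / 3 = 6/3 = 2
  S[B,B] = ((-0.5)·(-0.5) + (1.5)·(1.5) + (-2.5)·(-2.5) + (1.5)·(1.5)) / 3 = 11/3 = 3.6667

S is symmetric (S[j,i] = S[i,j]). Assembling:

S = [[6, 2],
 [2, 3.6667]]


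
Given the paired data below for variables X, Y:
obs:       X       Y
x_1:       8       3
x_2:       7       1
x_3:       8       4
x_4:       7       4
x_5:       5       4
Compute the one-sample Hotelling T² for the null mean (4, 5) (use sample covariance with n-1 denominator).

Step 1 — sample mean vector:
  mean(X) = (8 + 7 + 8 + 7 + 5) / 5 = 35/5 = 7
  mean(Y) = (3 + 1 + 4 + 4 + 4) / 5 = 16/5 = 3.2
  x̄ = (7, 3.2),  deviation x̄ - mu_0 = (7, 3.2) - (4, 5) = (3, -1.8).

Step 2 — sample covariance matrix, S[i,j] = (1/(n-1)) · Σ_k (x_{k,i} - mean_i) · (x_{k,j} - mean_j), divisor n-1 = 4:
  S[X,X] = ((1)·(1) + (0)·(0) + (1)·(1) + (0)·(0) + (-2)·(-2)) / 4 = 6/4 = 1.5
  S[X,Y] = ((1)·(-0.2) + (0)·(-2.2) + (1)·(0.8) + (0)·(0.8) + (-2)·(0.8)) / 4 = -1/4 = -0.25
  S[Y,Y] = ((-0.2)·(-0.2) + (-2.2)·(-2.2) + (0.8)·(0.8) + (0.8)·(0.8) + (0.8)·(0.8)) / 4 = 6.8/4 = 1.7
  S = [[1.5, -0.25],
 [-0.25, 1.7]].

Step 3 — invert S. det(S) = 1.5·1.7 - (-0.25)² = 2.4875.
  S^{-1} = (1/det) · [[d, -b], [-b, a]] = [[0.6834, 0.1005],
 [0.1005, 0.603]].

Step 4 — quadratic form (x̄ - mu_0)^T · S^{-1} · (x̄ - mu_0):
  S^{-1} · (x̄ - mu_0) = (1.8693, -0.7839),
  (x̄ - mu_0)^T · [...] = (3)·(1.8693) + (-1.8)·(-0.7839) = 7.0191.

Step 5 — scale by n: T² = 5 · 7.0191 = 35.0955.

T² ≈ 35.0955


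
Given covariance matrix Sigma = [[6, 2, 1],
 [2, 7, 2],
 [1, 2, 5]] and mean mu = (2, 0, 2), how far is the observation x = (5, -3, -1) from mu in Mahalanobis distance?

Step 1 — centre the observation: (x - mu) = (3, -3, -3).

Step 2 — invert Sigma (cofactor / det for 3×3, or solve directly):
  Sigma^{-1} = [[0.1856, -0.0479, -0.018],
 [-0.0479, 0.1737, -0.0599],
 [-0.018, -0.0599, 0.2275]].

Step 3 — form the quadratic (x - mu)^T · Sigma^{-1} · (x - mu):
  Sigma^{-1} · (x - mu) = (0.7545, -0.485, -0.5569).
  (x - mu)^T · [Sigma^{-1} · (x - mu)] = (3)·(0.7545) + (-3)·(-0.485) + (-3)·(-0.5569) = 5.3892.

Step 4 — take square root: d = √(5.3892) ≈ 2.3215.

d(x, mu) = √(5.3892) ≈ 2.3215


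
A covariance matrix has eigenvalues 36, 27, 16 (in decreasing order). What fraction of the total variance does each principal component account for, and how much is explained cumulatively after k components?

Step 1 — total variance = trace(Sigma) = Σ λ_i = 36 + 27 + 16 = 79.

Step 2 — fraction explained by component i = λ_i / Σ λ:
  PC1: 36/79 = 0.4557
  PC2: 27/79 = 0.3418
  PC3: 16/79 = 0.2025

Step 3 — cumulative fraction after k components = (λ_1 + ... + λ_k) / Σ λ:
  k = 1: 36/79 = 0.4557
  k = 2: (36 + 27)/79 = 63/79 = 0.7975
  k = 3: (36 + 27 + 16)/79 = 79/79 = 1

Summary (fraction, with percent):

explained: PC1 0.4557 (45.57%), PC2 0.3418 (34.18%), PC3 0.2025 (20.25%);  cumulative: 0.4557, 0.7975, 1


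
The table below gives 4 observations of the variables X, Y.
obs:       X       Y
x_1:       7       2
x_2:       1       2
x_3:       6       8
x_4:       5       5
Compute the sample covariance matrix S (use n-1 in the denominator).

Step 1 — column means:
  mean(X) = (7 + 1 + 6 + 5) / 4 = 19/4 = 4.75
  mean(Y) = (2 + 2 + 8 + 5) / 4 = 17/4 = 4.25

Step 2 — sample covariance S[i,j] = (1/(n-1)) · Σ_k (x_{k,i} - mean_i) · (x_{k,j} - mean_j), with n-1 = 3.
  S[X,X] = ((2.25)·(2.25) + (-3.75)·(-3.75) + (1.25)·(1.25) + (0.25)·(0.25)) / 3 = 20.75/3 = 6.9167
  S[X,Y] = ((2.25)·(-2.25) + (-3.75)·(-2.25) + (1.25)·(3.75) + (0.25)·(0.75)) / 3 = 8.25/3 = 2.75
  S[Y,Y] = ((-2.25)·(-2.25) + (-2.25)·(-2.25) + (3.75)·(3.75) + (0.75)·(0.75)) / 3 = 24.75/3 = 8.25

S is symmetric (S[j,i] = S[i,j]). Assembling:

S = [[6.9167, 2.75],
 [2.75, 8.25]]


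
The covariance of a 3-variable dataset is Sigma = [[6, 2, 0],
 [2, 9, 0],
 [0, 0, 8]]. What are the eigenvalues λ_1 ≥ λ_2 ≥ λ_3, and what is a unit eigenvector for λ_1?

Step 1 — characteristic polynomial p(λ) = det(λI - Sigma) = λ³ - tr·λ² + c_1·λ - det, where tr = trace, c_1 = sum of the principal 2×2 minors, det = det(Sigma):
  tr = 6 + 9 + 8 = 23,
  c_1 = (6·9 - (2)²) + (6·8 - (0)²) + (9·8 - (0)²) = 50 + 48 + 72 = 170,
  det = 6·(9·8 - (0)²) - (2)·((2)·8 - (0)·(0)) + (0)·((2)·(0) - 9·(0)) = 6·(72) - (2)·(16) + (0)·(0) = 400.
  So p(λ) = λ³ - 23λ² + 170λ - 400.
Step 2 — look for an integer root (rational root theorem: any rational root is an integer divisor of 400). Testing λ = 5:
  p(5) = 125 - 575 + 850 - 400 = 0  ✓
  Dividing out (λ - 5): p(λ) = (λ - 5)(λ² - 18λ + 80).
Step 3 — remaining eigenvalues from the quadratic λ² - 18λ + 80 = 0:
  Δ = 18² - 4·80 = 324 - 320 = 4,  λ = (18 ± √4)/2 = (18 ± 2)/2 = 10 or 8.
  Sorted: λ_1 = 10,  λ_2 = 8,  λ_3 = 5  (check: sum = 23 = tr ✓).

Step 4 — unit eigenvector for λ_1 = 10: v spans the null space of (Sigma - λ_1 I), whose rows are
  r_1 = (-4, 2, 0),  r_2 = (2, -1, 0),  r_3 = (0, 0, -2).
  v is orthogonal to every row, so take v ∝ r_1 × r_3 = ((2)·(-2) - (0)·(0), (0)·(0) - (-4)·(-2), (-4)·(0) - (2)·(0)) = (-4, -8, 0).
  Rescale (divide by 4; multiply by -1 so the first nonzero entry is positive): u = (1, 2, 0).
  ||u|| = √((1)² + (2)² + (0)²) = √(5) ≈ 2.2361,  v_1 = u/||u|| ≈ (0.4472, 0.8944, 0) (||v_1|| = 1).

λ_1 = 10,  λ_2 = 8,  λ_3 = 5;  v_1 ≈ (0.4472, 0.8944, 0)


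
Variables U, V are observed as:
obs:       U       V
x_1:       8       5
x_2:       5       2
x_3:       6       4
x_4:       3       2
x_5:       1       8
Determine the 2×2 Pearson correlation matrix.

Step 1 — column means:
  mean(U) = (8 + 5 + 6 + 3 + 1) / 5 = 23/5 = 4.6
  mean(V) = (5 + 2 + 4 + 2 + 8) / 5 = 21/5 = 4.2

Step 2 — sample variances and covariances s[i,j] = (1/(n-1)) · Σ_k (x_{k,i} - mean_i) · (x_{k,j} - mean_j), with n-1 = 4:
  s[U,U] = ((3.4)·(3.4) + (0.4)·(0.4) + (1.4)·(1.4) + (-1.6)·(-1.6) + (-3.6)·(-3.6)) / 4 = 29.2/4 = 7.3
  s[U,V] = ((3.4)·(0.8) + (0.4)·(-2.2) + (1.4)·(-0.2) + (-1.6)·(-2.2) + (-3.6)·(3.8)) / 4 = -8.6/4 = -2.15
  s[V,V] = ((0.8)·(0.8) + (-2.2)·(-2.2) + (-0.2)·(-0.2) + (-2.2)·(-2.2) + (3.8)·(3.8)) / 4 = 24.8/4 = 6.2
  Sample standard deviations s_i = √(s[i,i]):
  s(U) = √(7.3) = 2.7019
  s(V) = √(6.2) = 2.49

Step 3 — r_{ij} = s_{ij} / (s_i · s_j):
  r[U,U] = 1 (diagonal).
  r[U,V] = -2.15 / (2.7019 · 2.49) = -2.15 / 6.7276 = -0.3196
  r[V,V] = 1 (diagonal).

R is symmetric with unit diagonal. Assembling:

R = [[1, -0.3196],
 [-0.3196, 1]]


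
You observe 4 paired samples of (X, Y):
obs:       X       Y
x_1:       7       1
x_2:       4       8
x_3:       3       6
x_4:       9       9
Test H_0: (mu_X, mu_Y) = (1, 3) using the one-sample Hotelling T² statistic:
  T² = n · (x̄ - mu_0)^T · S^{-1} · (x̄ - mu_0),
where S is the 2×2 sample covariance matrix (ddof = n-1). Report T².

Step 1 — sample mean vector:
  mean(X) = (7 + 4 + 3 + 9) / 4 = 23/4 = 5.75
  mean(Y) = (1 + 8 + 6 + 9) / 4 = 24/4 = 6
  x̄ = (5.75, 6),  deviation x̄ - mu_0 = (5.75, 6) - (1, 3) = (4.75, 3).

Step 2 — sample covariance matrix, S[i,j] = (1/(n-1)) · Σ_k (x_{k,i} - mean_i) · (x_{k,j} - mean_j), divisor n-1 = 3:
  S[X,X] = ((1.25)·(1.25) + (-1.75)·(-1.75) + (-2.75)·(-2.75) + (3.25)·(3.25)) / 3 = 22.75/3 = 7.5833
  S[X,Y] = ((1.25)·(-5) + (-1.75)·(2) + (-2.75)·(0) + (3.25)·(3)) / 3 = 0/3 = 0
  S[Y,Y] = ((-5)·(-5) + (2)·(2) + (0)·(0) + (3)·(3)) / 3 = 38/3 = 12.6667
  S = [[7.5833, 0],
 [0, 12.6667]].

Step 3 — invert S. det(S) = 7.5833·12.6667 - (0)² = 96.0556.
  S^{-1} = (1/det) · [[d, -b], [-b, a]] = [[0.1319, 0],
 [0, 0.0789]].

Step 4 — quadratic form (x̄ - mu_0)^T · S^{-1} · (x̄ - mu_0):
  S^{-1} · (x̄ - mu_0) = (0.6264, 0.2368),
  (x̄ - mu_0)^T · [...] = (4.75)·(0.6264) + (3)·(0.2368) = 3.6858.

Step 5 — scale by n: T² = 4 · 3.6858 = 14.7432.

T² ≈ 14.7432


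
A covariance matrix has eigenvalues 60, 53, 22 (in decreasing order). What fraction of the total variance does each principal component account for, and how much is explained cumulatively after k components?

Step 1 — total variance = trace(Sigma) = Σ λ_i = 60 + 53 + 22 = 135.

Step 2 — fraction explained by component i = λ_i / Σ λ:
  PC1: 60/135 = 0.4444
  PC2: 53/135 = 0.3926
  PC3: 22/135 = 0.163

Step 3 — cumulative fraction after k components = (λ_1 + ... + λ_k) / Σ λ:
  k = 1: 60/135 = 0.4444
  k = 2: (60 + 53)/135 = 113/135 = 0.837
  k = 3: (60 + 53 + 22)/135 = 135/135 = 1

Summary (fraction, with percent):

explained: PC1 0.4444 (44.44%), PC2 0.3926 (39.26%), PC3 0.163 (16.3%);  cumulative: 0.4444, 0.837, 1


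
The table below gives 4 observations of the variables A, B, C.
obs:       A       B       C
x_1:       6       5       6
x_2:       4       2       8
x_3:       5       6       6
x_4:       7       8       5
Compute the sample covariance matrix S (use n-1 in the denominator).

Step 1 — column means:
  mean(A) = (6 + 4 + 5 + 7) / 4 = 22/4 = 5.5
  mean(B) = (5 + 2 + 6 + 8) / 4 = 21/4 = 5.25
  mean(C) = (6 + 8 + 6 + 5) / 4 = 25/4 = 6.25

Step 2 — sample covariance S[i,j] = (1/(n-1)) · Σ_k (x_{k,i} - mean_i) · (x_{k,j} - mean_j), with n-1 = 3.
  S[A,A] = ((0.5)·(0.5) + (-1.5)·(-1.5) + (-0.5)·(-0.5) + (1.5)·(1.5)) / 3 = 5/3 = 1.6667
  S[A,B] = ((0.5)·(-0.25) + (-1.5)·(-3.25) + (-0.5)·(0.75) + (1.5)·(2.75)) / 3 = 8.5/3 = 2.8333
  S[A,C] = ((0.5)·(-0.25) + (-1.5)·(1.75) + (-0.5)·(-0.25) + (1.5)·(-1.25)) / 3 = -4.5/3 = -1.5
  S[B,B] = ((-0.25)·(-0.25) + (-3.25)·(-3.25) + (0.75)·(0.75) + (2.75)·(2.75)) / 3 = 18.75/3 = 6.25
  S[B,C] = ((-0.25)·(-0.25) + (-3.25)·(1.75) + (0.75)·(-0.25) + (2.75)·(-1.25)) / 3 = -9.25/3 = -3.0833
  S[C,C] = ((-0.25)·(-0.25) + (1.75)·(1.75) + (-0.25)·(-0.25) + (-1.25)·(-1.25)) / 3 = 4.75/3 = 1.5833

S is symmetric (S[j,i] = S[i,j]). Assembling:

S = [[1.6667, 2.8333, -1.5],
 [2.8333, 6.25, -3.0833],
 [-1.5, -3.0833, 1.5833]]


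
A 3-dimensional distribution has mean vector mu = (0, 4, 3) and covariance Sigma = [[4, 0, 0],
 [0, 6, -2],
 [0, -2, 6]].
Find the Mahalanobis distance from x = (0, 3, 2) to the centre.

Step 1 — centre the observation: (x - mu) = (0, -1, -1).

Step 2 — invert Sigma (cofactor / det for 3×3, or solve directly):
  Sigma^{-1} = [[0.25, 0, 0],
 [0, 0.1875, 0.0625],
 [0, 0.0625, 0.1875]].

Step 3 — form the quadratic (x - mu)^T · Sigma^{-1} · (x - mu):
  Sigma^{-1} · (x - mu) = (0, -0.25, -0.25).
  (x - mu)^T · [Sigma^{-1} · (x - mu)] = (0)·(0) + (-1)·(-0.25) + (-1)·(-0.25) = 0.5.

Step 4 — take square root: d = √(0.5) ≈ 0.7071.

d(x, mu) = √(0.5) ≈ 0.7071


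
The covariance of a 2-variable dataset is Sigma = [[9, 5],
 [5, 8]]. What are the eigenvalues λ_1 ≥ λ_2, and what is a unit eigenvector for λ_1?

Step 1 — characteristic polynomial of 2×2 Sigma:
  det(Sigma - λI) = λ² - trace · λ + det = 0.
  trace = 9 + 8 = 17, det = 9·8 - (5)² = 47.
Step 2 — discriminant:
  Δ = trace² - 4·det = 289 - 188 = 101.
Step 3 — eigenvalues:
  λ = (trace ± √Δ)/2 = (17 ± 10.0499)/2,
  λ_1 = 13.5249,  λ_2 = 3.4751.

Step 4 — unit eigenvector for λ_1: solve (Sigma - λ_1 I)v = 0. First row:
  (9 - 13.5249)·v_x + (5)·v_y = 0, i.e. (-4.5249)·v_x + (5)·v_y = 0,
  so v ∝ (b, λ_1 - a) = (5, 4.5249) = u.
  ||u|| = √((5)² + (4.5249)²) = √(45.4751) ≈ 6.7435,
  v_1 = u/||u|| ≈ (0.7415, 0.671) (||v_1|| = 1).

λ_1 = 13.5249,  λ_2 = 3.4751;  v_1 ≈ (0.7415, 0.671)


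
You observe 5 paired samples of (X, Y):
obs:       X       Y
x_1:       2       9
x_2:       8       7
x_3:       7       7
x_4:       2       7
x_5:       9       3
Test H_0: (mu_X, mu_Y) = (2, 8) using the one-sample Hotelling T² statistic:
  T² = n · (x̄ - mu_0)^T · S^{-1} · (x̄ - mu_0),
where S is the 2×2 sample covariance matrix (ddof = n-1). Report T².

Step 1 — sample mean vector:
  mean(X) = (2 + 8 + 7 + 2 + 9) / 5 = 28/5 = 5.6
  mean(Y) = (9 + 7 + 7 + 7 + 3) / 5 = 33/5 = 6.6
  x̄ = (5.6, 6.6),  deviation x̄ - mu_0 = (5.6, 6.6) - (2, 8) = (3.6, -1.4).

Step 2 — sample covariance matrix, S[i,j] = (1/(n-1)) · Σ_k (x_{k,i} - mean_i) · (x_{k,j} - mean_j), divisor n-1 = 4:
  S[X,X] = ((-3.6)·(-3.6) + (2.4)·(2.4) + (1.4)·(1.4) + (-3.6)·(-3.6) + (3.4)·(3.4)) / 4 = 45.2/4 = 11.3
  S[X,Y] = ((-3.6)·(2.4) + (2.4)·(0.4) + (1.4)·(0.4) + (-3.6)·(0.4) + (3.4)·(-3.6)) / 4 = -20.8/4 = -5.2
  S[Y,Y] = ((2.4)·(2.4) + (0.4)·(0.4) + (0.4)·(0.4) + (0.4)·(0.4) + (-3.6)·(-3.6)) / 4 = 19.2/4 = 4.8
  S = [[11.3, -5.2],
 [-5.2, 4.8]].

Step 3 — invert S. det(S) = 11.3·4.8 - (-5.2)² = 27.2.
  S^{-1} = (1/det) · [[d, -b], [-b, a]] = [[0.1765, 0.1912],
 [0.1912, 0.4154]].

Step 4 — quadratic form (x̄ - mu_0)^T · S^{-1} · (x̄ - mu_0):
  S^{-1} · (x̄ - mu_0) = (0.3676, 0.1066),
  (x̄ - mu_0)^T · [...] = (3.6)·(0.3676) + (-1.4)·(0.1066) = 1.1743.

Step 5 — scale by n: T² = 5 · 1.1743 = 5.8713.

T² ≈ 5.8713


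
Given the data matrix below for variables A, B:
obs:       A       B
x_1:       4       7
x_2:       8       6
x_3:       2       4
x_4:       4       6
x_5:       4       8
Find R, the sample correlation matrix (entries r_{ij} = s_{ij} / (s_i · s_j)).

Step 1 — column means:
  mean(A) = (4 + 8 + 2 + 4 + 4) / 5 = 22/5 = 4.4
  mean(B) = (7 + 6 + 4 + 6 + 8) / 5 = 31/5 = 6.2

Step 2 — sample variances and covariances s[i,j] = (1/(n-1)) · Σ_k (x_{k,i} - mean_i) · (x_{k,j} - mean_j), with n-1 = 4:
  s[A,A] = ((-0.4)·(-0.4) + (3.6)·(3.6) + (-2.4)·(-2.4) + (-0.4)·(-0.4) + (-0.4)·(-0.4)) / 4 = 19.2/4 = 4.8
  s[A,B] = ((-0.4)·(0.8) + (3.6)·(-0.2) + (-2.4)·(-2.2) + (-0.4)·(-0.2) + (-0.4)·(1.8)) / 4 = 3.6/4 = 0.9
  s[B,B] = ((0.8)·(0.8) + (-0.2)·(-0.2) + (-2.2)·(-2.2) + (-0.2)·(-0.2) + (1.8)·(1.8)) / 4 = 8.8/4 = 2.2
  Sample standard deviations s_i = √(s[i,i]):
  s(A) = √(4.8) = 2.1909
  s(B) = √(2.2) = 1.4832

Step 3 — r_{ij} = s_{ij} / (s_i · s_j):
  r[A,A] = 1 (diagonal).
  r[A,B] = 0.9 / (2.1909 · 1.4832) = 0.9 / 3.2496 = 0.277
  r[B,B] = 1 (diagonal).

R is symmetric with unit diagonal. Assembling:

R = [[1, 0.277],
 [0.277, 1]]


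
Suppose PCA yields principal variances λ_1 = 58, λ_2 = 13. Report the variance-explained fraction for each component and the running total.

Step 1 — total variance = trace(Sigma) = Σ λ_i = 58 + 13 = 71.

Step 2 — fraction explained by component i = λ_i / Σ λ:
  PC1: 58/71 = 0.8169
  PC2: 13/71 = 0.1831

Step 3 — cumulative fraction after k components = (λ_1 + ... + λ_k) / Σ λ:
  k = 1: 58/71 = 0.8169
  k = 2: (58 + 13)/71 = 71/71 = 1

Summary (fraction, with percent):

explained: PC1 0.8169 (81.69%), PC2 0.1831 (18.31%);  cumulative: 0.8169, 1


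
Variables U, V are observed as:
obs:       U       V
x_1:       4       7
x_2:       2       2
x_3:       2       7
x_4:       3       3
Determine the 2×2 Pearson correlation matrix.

Step 1 — column means:
  mean(U) = (4 + 2 + 2 + 3) / 4 = 11/4 = 2.75
  mean(V) = (7 + 2 + 7 + 3) / 4 = 19/4 = 4.75

Step 2 — sample variances and covariances s[i,j] = (1/(n-1)) · Σ_k (x_{k,i} - mean_i) · (x_{k,j} - mean_j), with n-1 = 3:
  s[U,U] = ((1.25)·(1.25) + (-0.75)·(-0.75) + (-0.75)·(-0.75) + (0.25)·(0.25)) / 3 = 2.75/3 = 0.9167
  s[U,V] = ((1.25)·(2.25) + (-0.75)·(-2.75) + (-0.75)·(2.25) + (0.25)·(-1.75)) / 3 = 2.75/3 = 0.9167
  s[V,V] = ((2.25)·(2.25) + (-2.75)·(-2.75) + (2.25)·(2.25) + (-1.75)·(-1.75)) / 3 = 20.75/3 = 6.9167
  Sample standard deviations s_i = √(s[i,i]):
  s(U) = √(0.9167) = 0.9574
  s(V) = √(6.9167) = 2.63

Step 3 — r_{ij} = s_{ij} / (s_i · s_j):
  r[U,U] = 1 (diagonal).
  r[U,V] = 0.9167 / (0.9574 · 2.63) = 0.9167 / 2.518 = 0.364
  r[V,V] = 1 (diagonal).

R is symmetric with unit diagonal. Assembling:

R = [[1, 0.364],
 [0.364, 1]]


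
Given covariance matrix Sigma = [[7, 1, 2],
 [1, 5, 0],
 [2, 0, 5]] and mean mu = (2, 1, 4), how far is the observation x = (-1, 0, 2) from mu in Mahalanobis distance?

Step 1 — centre the observation: (x - mu) = (-3, -1, -2).

Step 2 — invert Sigma (cofactor / det for 3×3, or solve directly):
  Sigma^{-1} = [[0.1667, -0.0333, -0.0667],
 [-0.0333, 0.2067, 0.0133],
 [-0.0667, 0.0133, 0.2267]].

Step 3 — form the quadratic (x - mu)^T · Sigma^{-1} · (x - mu):
  Sigma^{-1} · (x - mu) = (-0.3333, -0.1333, -0.2667).
  (x - mu)^T · [Sigma^{-1} · (x - mu)] = (-3)·(-0.3333) + (-1)·(-0.1333) + (-2)·(-0.2667) = 1.6667.

Step 4 — take square root: d = √(1.6667) ≈ 1.291.

d(x, mu) = √(1.6667) ≈ 1.291


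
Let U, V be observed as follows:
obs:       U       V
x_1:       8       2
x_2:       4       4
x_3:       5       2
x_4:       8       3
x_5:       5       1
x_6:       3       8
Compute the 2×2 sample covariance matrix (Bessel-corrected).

Step 1 — column means:
  mean(U) = (8 + 4 + 5 + 8 + 5 + 3) / 6 = 33/6 = 5.5
  mean(V) = (2 + 4 + 2 + 3 + 1 + 8) / 6 = 20/6 = 3.3333

Step 2 — sample covariance S[i,j] = (1/(n-1)) · Σ_k (x_{k,i} - mean_i) · (x_{k,j} - mean_j), with n-1 = 5.
  S[U,U] = ((2.5)·(2.5) + (-1.5)·(-1.5) + (-0.5)·(-0.5) + (2.5)·(2.5) + (-0.5)·(-0.5) + (-2.5)·(-2.5)) / 5 = 21.5/5 = 4.3
  S[U,V] = ((2.5)·(-1.3333) + (-1.5)·(0.6667) + (-0.5)·(-1.3333) + (2.5)·(-0.3333) + (-0.5)·(-2.3333) + (-2.5)·(4.6667)) / 5 = -15/5 = -3
  S[V,V] = ((-1.3333)·(-1.3333) + (0.6667)·(0.6667) + (-1.3333)·(-1.3333) + (-0.3333)·(-0.3333) + (-2.3333)·(-2.3333) + (4.6667)·(4.6667)) / 5 = 31.3333/5 = 6.2667

S is symmetric (S[j,i] = S[i,j]). Assembling:

S = [[4.3, -3],
 [-3, 6.2667]]


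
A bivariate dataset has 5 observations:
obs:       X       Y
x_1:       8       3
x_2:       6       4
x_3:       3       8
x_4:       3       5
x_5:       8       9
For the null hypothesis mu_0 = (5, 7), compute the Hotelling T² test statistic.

Step 1 — sample mean vector:
  mean(X) = (8 + 6 + 3 + 3 + 8) / 5 = 28/5 = 5.6
  mean(Y) = (3 + 4 + 8 + 5 + 9) / 5 = 29/5 = 5.8
  x̄ = (5.6, 5.8),  deviation x̄ - mu_0 = (5.6, 5.8) - (5, 7) = (0.6, -1.2).

Step 2 — sample covariance matrix, S[i,j] = (1/(n-1)) · Σ_k (x_{k,i} - mean_i) · (x_{k,j} - mean_j), divisor n-1 = 4:
  S[X,X] = ((2.4)·(2.4) + (0.4)·(0.4) + (-2.6)·(-2.6) + (-2.6)·(-2.6) + (2.4)·(2.4)) / 4 = 25.2/4 = 6.3
  S[X,Y] = ((2.4)·(-2.8) + (0.4)·(-1.8) + (-2.6)·(2.2) + (-2.6)·(-0.8) + (2.4)·(3.2)) / 4 = -3.4/4 = -0.85
  S[Y,Y] = ((-2.8)·(-2.8) + (-1.8)·(-1.8) + (2.2)·(2.2) + (-0.8)·(-0.8) + (3.2)·(3.2)) / 4 = 26.8/4 = 6.7
  S = [[6.3, -0.85],
 [-0.85, 6.7]].

Step 3 — invert S. det(S) = 6.3·6.7 - (-0.85)² = 41.4875.
  S^{-1} = (1/det) · [[d, -b], [-b, a]] = [[0.1615, 0.0205],
 [0.0205, 0.1519]].

Step 4 — quadratic form (x̄ - mu_0)^T · S^{-1} · (x̄ - mu_0):
  S^{-1} · (x̄ - mu_0) = (0.0723, -0.1699),
  (x̄ - mu_0)^T · [...] = (0.6)·(0.0723) + (-1.2)·(-0.1699) = 0.2473.

Step 5 — scale by n: T² = 5 · 0.2473 = 1.2365.

T² ≈ 1.2365


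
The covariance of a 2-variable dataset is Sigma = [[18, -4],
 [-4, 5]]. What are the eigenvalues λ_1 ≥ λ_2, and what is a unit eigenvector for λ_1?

Step 1 — characteristic polynomial of 2×2 Sigma:
  det(Sigma - λI) = λ² - trace · λ + det = 0.
  trace = 18 + 5 = 23, det = 18·5 - (-4)² = 74.
Step 2 — discriminant:
  Δ = trace² - 4·det = 529 - 296 = 233.
Step 3 — eigenvalues:
  λ = (trace ± √Δ)/2 = (23 ± 15.2643)/2,
  λ_1 = 19.1322,  λ_2 = 3.8678.

Step 4 — unit eigenvector for λ_1: solve (Sigma - λ_1 I)v = 0. First row:
  (18 - 19.1322)·v_x + (-4)·v_y = 0, i.e. (-1.1322)·v_x + (-4)·v_y = 0,
  so v ∝ (b, λ_1 - a) = (-4, 1.1322); multiply by -1 so the first entry is positive: u = (4, -1.1322).
  ||u|| = √((4)² + (-1.1322)²) = √(17.2818) ≈ 4.1571,
  v_1 = u/||u|| ≈ (0.9622, -0.2723) (||v_1|| = 1).

λ_1 = 19.1322,  λ_2 = 3.8678;  v_1 ≈ (0.9622, -0.2723)


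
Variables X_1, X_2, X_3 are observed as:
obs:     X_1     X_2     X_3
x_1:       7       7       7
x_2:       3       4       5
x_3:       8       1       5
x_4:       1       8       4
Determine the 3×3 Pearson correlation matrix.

Step 1 — column means:
  mean(X_1) = (7 + 3 + 8 + 1) / 4 = 19/4 = 4.75
  mean(X_2) = (7 + 4 + 1 + 8) / 4 = 20/4 = 5
  mean(X_3) = (7 + 5 + 5 + 4) / 4 = 21/4 = 5.25

Step 2 — sample variances and covariances s[i,j] = (1/(n-1)) · Σ_k (x_{k,i} - mean_i) · (x_{k,j} - mean_j), with n-1 = 3:
  s[X_1,X_1] = ((2.25)·(2.25) + (-1.75)·(-1.75) + (3.25)·(3.25) + (-3.75)·(-3.75)) / 3 = 32.75/3 = 10.9167
  s[X_1,X_2] = ((2.25)·(2) + (-1.75)·(-1) + (3.25)·(-4) + (-3.75)·(3)) / 3 = -18/3 = -6
  s[X_1,X_3] = ((2.25)·(1.75) + (-1.75)·(-0.25) + (3.25)·(-0.25) + (-3.75)·(-1.25)) / 3 = 8.25/3 = 2.75
  s[X_2,X_2] = ((2)·(2) + (-1)·(-1) + (-4)·(-4) + (3)·(3)) / 3 = 30/3 = 10
  s[X_2,X_3] = ((2)·(1.75) + (-1)·(-0.25) + (-4)·(-0.25) + (3)·(-1.25)) / 3 = 1/3 = 0.3333
  s[X_3,X_3] = ((1.75)·(1.75) + (-0.25)·(-0.25) + (-0.25)·(-0.25) + (-1.25)·(-1.25)) / 3 = 4.75/3 = 1.5833
  Sample standard deviations s_i = √(s[i,i]):
  s(X_1) = √(10.9167) = 3.304
  s(X_2) = √(10) = 3.1623
  s(X_3) = √(1.5833) = 1.2583

Step 3 — r_{ij} = s_{ij} / (s_i · s_j):
  r[X_1,X_1] = 1 (diagonal).
  r[X_1,X_2] = -6 / (3.304 · 3.1623) = -6 / 10.4483 = -0.5743
  r[X_1,X_3] = 2.75 / (3.304 · 1.2583) = 2.75 / 4.1575 = 0.6615
  r[X_2,X_2] = 1 (diagonal).
  r[X_2,X_3] = 0.3333 / (3.1623 · 1.2583) = 0.3333 / 3.9791 = 0.0838
  r[X_3,X_3] = 1 (diagonal).

R is symmetric with unit diagonal. Assembling:

R = [[1, -0.5743, 0.6615],
 [-0.5743, 1, 0.0838],
 [0.6615, 0.0838, 1]]


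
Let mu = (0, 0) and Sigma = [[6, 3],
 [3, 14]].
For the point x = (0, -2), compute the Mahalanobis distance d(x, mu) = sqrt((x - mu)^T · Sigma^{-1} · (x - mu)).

Step 1 — centre the observation: (x - mu) = (0, -2).

Step 2 — invert Sigma. det(Sigma) = 6·14 - (3)² = 75.
  Sigma^{-1} = (1/det) · [[d, -b], [-b, a]] = [[0.1867, -0.04],
 [-0.04, 0.08]].

Step 3 — form the quadratic (x - mu)^T · Sigma^{-1} · (x - mu):
  Sigma^{-1} · (x - mu) = (0.08, -0.16).
  (x - mu)^T · [Sigma^{-1} · (x - mu)] = (0)·(0.08) + (-2)·(-0.16) = 0.32.

Step 4 — take square root: d = √(0.32) ≈ 0.5657.

d(x, mu) = √(0.32) ≈ 0.5657


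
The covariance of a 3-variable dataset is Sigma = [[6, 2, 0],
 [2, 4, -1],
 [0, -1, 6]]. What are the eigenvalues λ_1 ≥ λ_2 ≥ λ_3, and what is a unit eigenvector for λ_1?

Step 1 — characteristic polynomial p(λ) = det(λI - Sigma) = λ³ - tr·λ² + c_1·λ - det, where tr = trace, c_1 = sum of the principal 2×2 minors, det = det(Sigma):
  tr = 6 + 4 + 6 = 16,
  c_1 = (6·4 - (2)²) + (6·6 - (0)²) + (4·6 - (-1)²) = 20 + 36 + 23 = 79,
  det = 6·(4·6 - (-1)²) - (2)·((2)·6 - (-1)·(0)) + (0)·((2)·(-1) - 4·(0)) = 6·(23) - (2)·(12) + (0)·(-2) = 114.
  So p(λ) = λ³ - 16λ² + 79λ - 114.
Step 2 — look for an integer root (rational root theorem: any rational root is an integer divisor of 114). Testing λ = 6:
  p(6) = 216 - 576 + 474 - 114 = 0  ✓
  Dividing out (λ - 6): p(λ) = (λ - 6)(λ² - 10λ + 19).
Step 3 — remaining eigenvalues from the quadratic λ² - 10λ + 19 = 0:
  Δ = 10² - 4·19 = 100 - 76 = 24,  λ = (10 ± √24)/2 = (10 ± 4.899)/2 ≈ 7.4495 or 2.5505.
  Sorted: λ_1 = 7.4495,  λ_2 = 6,  λ_3 = 2.5505  (check: sum = 16 = tr ✓).

Step 4 — unit eigenvector for λ_1 ≈ 7.4495: v spans the null space of (Sigma - λ_1 I), whose rows are
  r_1 = (-1.4495, 2, 0),  r_2 = (2, -3.4495, -1),  r_3 = (0, -1, -1.4495).
  v is orthogonal to every row, so take v ∝ r_1 × r_2 = ((2)·(-1) - (0)·(-3.4495), (0)·(2) - (-1.4495)·(-1), (-1.4495)·(-3.4495) - (2)·(2)) ≈ (-2, -1.4495, 1).
  Rescale (multiply by -1 so the first nonzero entry is positive): u = (2, 1.4495, -1).
  ||u|| = √((2)² + (1.4495)² + (-1)²) = √(7.101) ≈ 2.6648,  v_1 = u/||u|| ≈ (0.7505, 0.5439, -0.3753) (||v_1|| = 1).

λ_1 = 7.4495,  λ_2 = 6,  λ_3 = 2.5505;  v_1 ≈ (0.7505, 0.5439, -0.3753)


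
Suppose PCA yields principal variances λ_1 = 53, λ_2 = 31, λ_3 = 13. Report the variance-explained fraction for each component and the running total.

Step 1 — total variance = trace(Sigma) = Σ λ_i = 53 + 31 + 13 = 97.

Step 2 — fraction explained by component i = λ_i / Σ λ:
  PC1: 53/97 = 0.5464
  PC2: 31/97 = 0.3196
  PC3: 13/97 = 0.134

Step 3 — cumulative fraction after k components = (λ_1 + ... + λ_k) / Σ λ:
  k = 1: 53/97 = 0.5464
  k = 2: (53 + 31)/97 = 84/97 = 0.866
  k = 3: (53 + 31 + 13)/97 = 97/97 = 1

Summary (fraction, with percent):

explained: PC1 0.5464 (54.64%), PC2 0.3196 (31.96%), PC3 0.134 (13.4%);  cumulative: 0.5464, 0.866, 1


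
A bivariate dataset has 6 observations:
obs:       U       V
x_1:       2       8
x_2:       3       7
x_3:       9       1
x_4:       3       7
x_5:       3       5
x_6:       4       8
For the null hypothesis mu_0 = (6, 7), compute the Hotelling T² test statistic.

Step 1 — sample mean vector:
  mean(U) = (2 + 3 + 9 + 3 + 3 + 4) / 6 = 24/6 = 4
  mean(V) = (8 + 7 + 1 + 7 + 5 + 8) / 6 = 36/6 = 6
  x̄ = (4, 6),  deviation x̄ - mu_0 = (4, 6) - (6, 7) = (-2, -1).

Step 2 — sample covariance matrix, S[i,j] = (1/(n-1)) · Σ_k (x_{k,i} - mean_i) · (x_{k,j} - mean_j), divisor n-1 = 5:
  S[U,U] = ((-2)·(-2) + (-1)·(-1) + (5)·(5) + (-1)·(-1) + (-1)·(-1) + (0)·(0)) / 5 = 32/5 = 6.4
  S[U,V] = ((-2)·(2) + (-1)·(1) + (5)·(-5) + (-1)·(1) + (-1)·(-1) + (0)·(2)) / 5 = -30/5 = -6
  S[V,V] = ((2)·(2) + (1)·(1) + (-5)·(-5) + (1)·(1) + (-1)·(-1) + (2)·(2)) / 5 = 36/5 = 7.2
  S = [[6.4, -6],
 [-6, 7.2]].

Step 3 — invert S. det(S) = 6.4·7.2 - (-6)² = 10.08.
  S^{-1} = (1/det) · [[d, -b], [-b, a]] = [[0.7143, 0.5952],
 [0.5952, 0.6349]].

Step 4 — quadratic form (x̄ - mu_0)^T · S^{-1} · (x̄ - mu_0):
  S^{-1} · (x̄ - mu_0) = (-2.0238, -1.8254),
  (x̄ - mu_0)^T · [...] = (-2)·(-2.0238) + (-1)·(-1.8254) = 5.873.

Step 5 — scale by n: T² = 6 · 5.873 = 35.2381.

T² ≈ 35.2381


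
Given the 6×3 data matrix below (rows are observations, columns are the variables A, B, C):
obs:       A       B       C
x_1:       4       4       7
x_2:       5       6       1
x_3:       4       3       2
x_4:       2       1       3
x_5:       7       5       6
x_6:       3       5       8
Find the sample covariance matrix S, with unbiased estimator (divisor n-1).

Step 1 — column means:
  mean(A) = (4 + 5 + 4 + 2 + 7 + 3) / 6 = 25/6 = 4.1667
  mean(B) = (4 + 6 + 3 + 1 + 5 + 5) / 6 = 24/6 = 4
  mean(C) = (7 + 1 + 2 + 3 + 6 + 8) / 6 = 27/6 = 4.5

Step 2 — sample covariance S[i,j] = (1/(n-1)) · Σ_k (x_{k,i} - mean_i) · (x_{k,j} - mean_j), with n-1 = 5.
  S[A,A] = ((-0.1667)·(-0.1667) + (0.8333)·(0.8333) + (-0.1667)·(-0.1667) + (-2.1667)·(-2.1667) + (2.8333)·(2.8333) + (-1.1667)·(-1.1667)) / 5 = 14.8333/5 = 2.9667
  S[A,B] = ((-0.1667)·(0) + (0.8333)·(2) + (-0.1667)·(-1) + (-2.1667)·(-3) + (2.8333)·(1) + (-1.1667)·(1)) / 5 = 10/5 = 2
  S[A,C] = ((-0.1667)·(2.5) + (0.8333)·(-3.5) + (-0.1667)·(-2.5) + (-2.1667)·(-1.5) + (2.8333)·(1.5) + (-1.1667)·(3.5)) / 5 = 0.5/5 = 0.1
  S[B,B] = ((0)·(0) + (2)·(2) + (-1)·(-1) + (-3)·(-3) + (1)·(1) + (1)·(1)) / 5 = 16/5 = 3.2
  S[B,C] = ((0)·(2.5) + (2)·(-3.5) + (-1)·(-2.5) + (-3)·(-1.5) + (1)·(1.5) + (1)·(3.5)) / 5 = 5/5 = 1
  S[C,C] = ((2.5)·(2.5) + (-3.5)·(-3.5) + (-2.5)·(-2.5) + (-1.5)·(-1.5) + (1.5)·(1.5) + (3.5)·(3.5)) / 5 = 41.5/5 = 8.3

S is symmetric (S[j,i] = S[i,j]). Assembling:

S = [[2.9667, 2, 0.1],
 [2, 3.2, 1],
 [0.1, 1, 8.3]]


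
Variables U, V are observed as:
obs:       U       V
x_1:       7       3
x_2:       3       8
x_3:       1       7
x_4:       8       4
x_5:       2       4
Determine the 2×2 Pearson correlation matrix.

Step 1 — column means:
  mean(U) = (7 + 3 + 1 + 8 + 2) / 5 = 21/5 = 4.2
  mean(V) = (3 + 8 + 7 + 4 + 4) / 5 = 26/5 = 5.2

Step 2 — sample variances and covariances s[i,j] = (1/(n-1)) · Σ_k (x_{k,i} - mean_i) · (x_{k,j} - mean_j), with n-1 = 4:
  s[U,U] = ((2.8)·(2.8) + (-1.2)·(-1.2) + (-3.2)·(-3.2) + (3.8)·(3.8) + (-2.2)·(-2.2)) / 4 = 38.8/4 = 9.7
  s[U,V] = ((2.8)·(-2.2) + (-1.2)·(2.8) + (-3.2)·(1.8) + (3.8)·(-1.2) + (-2.2)·(-1.2)) / 4 = -17.2/4 = -4.3
  s[V,V] = ((-2.2)·(-2.2) + (2.8)·(2.8) + (1.8)·(1.8) + (-1.2)·(-1.2) + (-1.2)·(-1.2)) / 4 = 18.8/4 = 4.7
  Sample standard deviations s_i = √(s[i,i]):
  s(U) = √(9.7) = 3.1145
  s(V) = √(4.7) = 2.1679

Step 3 — r_{ij} = s_{ij} / (s_i · s_j):
  r[U,U] = 1 (diagonal).
  r[U,V] = -4.3 / (3.1145 · 2.1679) = -4.3 / 6.752 = -0.6368
  r[V,V] = 1 (diagonal).

R is symmetric with unit diagonal. Assembling:

R = [[1, -0.6368],
 [-0.6368, 1]]


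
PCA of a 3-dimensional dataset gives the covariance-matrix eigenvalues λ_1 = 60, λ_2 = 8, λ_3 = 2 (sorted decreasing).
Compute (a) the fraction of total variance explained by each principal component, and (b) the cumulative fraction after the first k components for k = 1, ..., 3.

Step 1 — total variance = trace(Sigma) = Σ λ_i = 60 + 8 + 2 = 70.

Step 2 — fraction explained by component i = λ_i / Σ λ:
  PC1: 60/70 = 0.8571
  PC2: 8/70 = 0.1143
  PC3: 2/70 = 0.0286

Step 3 — cumulative fraction after k components = (λ_1 + ... + λ_k) / Σ λ:
  k = 1: 60/70 = 0.8571
  k = 2: (60 + 8)/70 = 68/70 = 0.9714
  k = 3: (60 + 8 + 2)/70 = 70/70 = 1

Summary (fraction, with percent):

explained: PC1 0.8571 (85.71%), PC2 0.1143 (11.43%), PC3 0.0286 (2.86%);  cumulative: 0.8571, 0.9714, 1


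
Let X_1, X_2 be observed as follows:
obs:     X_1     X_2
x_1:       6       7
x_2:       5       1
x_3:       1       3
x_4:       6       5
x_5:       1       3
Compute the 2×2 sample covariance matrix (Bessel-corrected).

Step 1 — column means:
  mean(X_1) = (6 + 5 + 1 + 6 + 1) / 5 = 19/5 = 3.8
  mean(X_2) = (7 + 1 + 3 + 5 + 3) / 5 = 19/5 = 3.8

Step 2 — sample covariance S[i,j] = (1/(n-1)) · Σ_k (x_{k,i} - mean_i) · (x_{k,j} - mean_j), with n-1 = 4.
  S[X_1,X_1] = ((2.2)·(2.2) + (1.2)·(1.2) + (-2.8)·(-2.8) + (2.2)·(2.2) + (-2.8)·(-2.8)) / 4 = 26.8/4 = 6.7
  S[X_1,X_2] = ((2.2)·(3.2) + (1.2)·(-2.8) + (-2.8)·(-0.8) + (2.2)·(1.2) + (-2.8)·(-0.8)) / 4 = 10.8/4 = 2.7
  S[X_2,X_2] = ((3.2)·(3.2) + (-2.8)·(-2.8) + (-0.8)·(-0.8) + (1.2)·(1.2) + (-0.8)·(-0.8)) / 4 = 20.8/4 = 5.2

S is symmetric (S[j,i] = S[i,j]). Assembling:

S = [[6.7, 2.7],
 [2.7, 5.2]]


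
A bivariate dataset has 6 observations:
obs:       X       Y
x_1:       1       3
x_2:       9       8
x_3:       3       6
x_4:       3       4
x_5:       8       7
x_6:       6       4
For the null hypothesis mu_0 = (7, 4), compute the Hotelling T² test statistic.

Step 1 — sample mean vector:
  mean(X) = (1 + 9 + 3 + 3 + 8 + 6) / 6 = 30/6 = 5
  mean(Y) = (3 + 8 + 6 + 4 + 7 + 4) / 6 = 32/6 = 5.3333
  x̄ = (5, 5.3333),  deviation x̄ - mu_0 = (5, 5.3333) - (7, 4) = (-2, 1.3333).

Step 2 — sample covariance matrix, S[i,j] = (1/(n-1)) · Σ_k (x_{k,i} - mean_i) · (x_{k,j} - mean_j), divisor n-1 = 5:
  S[X,X] = ((-4)·(-4) + (4)·(4) + (-2)·(-2) + (-2)·(-2) + (3)·(3) + (1)·(1)) / 5 = 50/5 = 10
  S[X,Y] = ((-4)·(-2.3333) + (4)·(2.6667) + (-2)·(0.6667) + (-2)·(-1.3333) + (3)·(1.6667) + (1)·(-1.3333)) / 5 = 25/5 = 5
  S[Y,Y] = ((-2.3333)·(-2.3333) + (2.6667)·(2.6667) + (0.6667)·(0.6667) + (-1.3333)·(-1.3333) + (1.6667)·(1.6667) + (-1.3333)·(-1.3333)) / 5 = 19.3333/5 = 3.8667
  S = [[10, 5],
 [5, 3.8667]].

Step 3 — invert S. det(S) = 10·3.8667 - (5)² = 13.6667.
  S^{-1} = (1/det) · [[d, -b], [-b, a]] = [[0.2829, -0.3659],
 [-0.3659, 0.7317]].

Step 4 — quadratic form (x̄ - mu_0)^T · S^{-1} · (x̄ - mu_0):
  S^{-1} · (x̄ - mu_0) = (-1.0537, 1.7073),
  (x̄ - mu_0)^T · [...] = (-2)·(-1.0537) + (1.3333)·(1.7073) = 4.3837.

Step 5 — scale by n: T² = 6 · 4.3837 = 26.3024.

T² ≈ 26.3024


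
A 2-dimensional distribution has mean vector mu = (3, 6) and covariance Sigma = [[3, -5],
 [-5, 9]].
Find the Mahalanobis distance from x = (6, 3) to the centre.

Step 1 — centre the observation: (x - mu) = (3, -3).

Step 2 — invert Sigma. det(Sigma) = 3·9 - (-5)² = 2.
  Sigma^{-1} = (1/det) · [[d, -b], [-b, a]] = [[4.5, 2.5],
 [2.5, 1.5]].

Step 3 — form the quadratic (x - mu)^T · Sigma^{-1} · (x - mu):
  Sigma^{-1} · (x - mu) = (6, 3).
  (x - mu)^T · [Sigma^{-1} · (x - mu)] = (3)·(6) + (-3)·(3) = 9.

Step 4 — take square root: d = √(9) ≈ 3.

d(x, mu) = √(9) ≈ 3


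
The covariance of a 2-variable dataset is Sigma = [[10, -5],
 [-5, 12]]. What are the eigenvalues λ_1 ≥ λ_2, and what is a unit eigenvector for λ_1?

Step 1 — characteristic polynomial of 2×2 Sigma:
  det(Sigma - λI) = λ² - trace · λ + det = 0.
  trace = 10 + 12 = 22, det = 10·12 - (-5)² = 95.
Step 2 — discriminant:
  Δ = trace² - 4·det = 484 - 380 = 104.
Step 3 — eigenvalues:
  λ = (trace ± √Δ)/2 = (22 ± 10.198)/2,
  λ_1 = 16.099,  λ_2 = 5.901.

Step 4 — unit eigenvector for λ_1: solve (Sigma - λ_1 I)v = 0. First row:
  (10 - 16.099)·v_x + (-5)·v_y = 0, i.e. (-6.099)·v_x + (-5)·v_y = 0,
  so v ∝ (b, λ_1 - a) = (-5, 6.099); multiply by -1 so the first entry is positive: u = (5, -6.099).
  ||u|| = √((5)² + (-6.099)²) = √(62.198) ≈ 7.8866,
  v_1 = u/||u|| ≈ (0.634, -0.7733) (||v_1|| = 1).

λ_1 = 16.099,  λ_2 = 5.901;  v_1 ≈ (0.634, -0.7733)


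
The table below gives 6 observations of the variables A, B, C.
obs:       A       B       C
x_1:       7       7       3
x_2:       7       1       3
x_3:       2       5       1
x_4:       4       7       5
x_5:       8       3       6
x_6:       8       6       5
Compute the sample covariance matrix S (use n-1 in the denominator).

Step 1 — column means:
  mean(A) = (7 + 7 + 2 + 4 + 8 + 8) / 6 = 36/6 = 6
  mean(B) = (7 + 1 + 5 + 7 + 3 + 6) / 6 = 29/6 = 4.8333
  mean(C) = (3 + 3 + 1 + 5 + 6 + 5) / 6 = 23/6 = 3.8333

Step 2 — sample covariance S[i,j] = (1/(n-1)) · Σ_k (x_{k,i} - mean_i) · (x_{k,j} - mean_j), with n-1 = 5.
  S[A,A] = ((1)·(1) + (1)·(1) + (-4)·(-4) + (-2)·(-2) + (2)·(2) + (2)·(2)) / 5 = 30/5 = 6
  S[A,B] = ((1)·(2.1667) + (1)·(-3.8333) + (-4)·(0.1667) + (-2)·(2.1667) + (2)·(-1.8333) + (2)·(1.1667)) / 5 = -8/5 = -1.6
  S[A,C] = ((1)·(-0.8333) + (1)·(-0.8333) + (-4)·(-2.8333) + (-2)·(1.1667) + (2)·(2.1667) + (2)·(1.1667)) / 5 = 14/5 = 2.8
  S[B,B] = ((2.1667)·(2.1667) + (-3.8333)·(-3.8333) + (0.1667)·(0.1667) + (2.1667)·(2.1667) + (-1.8333)·(-1.8333) + (1.1667)·(1.1667)) / 5 = 28.8333/5 = 5.7667
  S[B,C] = ((2.1667)·(-0.8333) + (-3.8333)·(-0.8333) + (0.1667)·(-2.8333) + (2.1667)·(1.1667) + (-1.8333)·(2.1667) + (1.1667)·(1.1667)) / 5 = 0.8333/5 = 0.1667
  S[C,C] = ((-0.8333)·(-0.8333) + (-0.8333)·(-0.8333) + (-2.8333)·(-2.8333) + (1.1667)·(1.1667) + (2.1667)·(2.1667) + (1.1667)·(1.1667)) / 5 = 16.8333/5 = 3.3667

S is symmetric (S[j,i] = S[i,j]). Assembling:

S = [[6, -1.6, 2.8],
 [-1.6, 5.7667, 0.1667],
 [2.8, 0.1667, 3.3667]]
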